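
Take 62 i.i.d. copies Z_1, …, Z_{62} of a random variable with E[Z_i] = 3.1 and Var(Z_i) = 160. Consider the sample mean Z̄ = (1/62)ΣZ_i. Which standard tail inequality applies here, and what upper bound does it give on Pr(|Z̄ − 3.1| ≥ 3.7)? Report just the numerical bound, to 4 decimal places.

0.1885

With mean and variance of each term known, Chebyshev's inequality bounds the deviation of the sum (or sample mean).
Var(Z̄) = Var(Z_i)/n = 160/62 = 2.5806.
Chebyshev: Pr(|Z̄ − 3.1| ≥ 3.7) ≤ Var(Z̄)/(3.7)² = 160/(62·3.7²) = 0.1885.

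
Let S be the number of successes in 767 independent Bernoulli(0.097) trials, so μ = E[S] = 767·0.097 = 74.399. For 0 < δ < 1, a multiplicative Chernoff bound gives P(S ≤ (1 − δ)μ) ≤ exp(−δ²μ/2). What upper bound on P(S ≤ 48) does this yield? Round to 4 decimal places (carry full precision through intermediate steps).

0.0092

Write 48 = (1 − δ)μ, so δ = 1 − 48/74.399 = 0.35483…
Then the exponent is δ²μ/2 = (μ − 48)²/(2μ) = 4.683579.
Bound = exp(−4.683579) = 0.00925.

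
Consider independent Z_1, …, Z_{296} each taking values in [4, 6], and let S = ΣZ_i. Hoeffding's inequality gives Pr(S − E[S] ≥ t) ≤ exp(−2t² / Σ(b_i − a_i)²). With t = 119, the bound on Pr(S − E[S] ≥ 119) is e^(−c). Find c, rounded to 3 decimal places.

23.921

Σ(b_i − a_i)² = 296·(2)² = 1184.
c = 2t²/1184 = 2·119²/1184 = 23.9206.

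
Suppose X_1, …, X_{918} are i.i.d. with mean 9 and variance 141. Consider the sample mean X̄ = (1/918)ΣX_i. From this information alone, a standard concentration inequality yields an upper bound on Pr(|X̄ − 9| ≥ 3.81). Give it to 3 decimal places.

0.011

With mean and variance of each term known, Chebyshev's inequality bounds the deviation of the sum (or sample mean).
Var(X̄) = Var(X_i)/n = 141/918 = 0.15359.
Chebyshev: Pr(|X̄ − 9| ≥ 3.81) ≤ Var(X̄)/(3.81)² = 141/(918·3.81²) = 0.0106.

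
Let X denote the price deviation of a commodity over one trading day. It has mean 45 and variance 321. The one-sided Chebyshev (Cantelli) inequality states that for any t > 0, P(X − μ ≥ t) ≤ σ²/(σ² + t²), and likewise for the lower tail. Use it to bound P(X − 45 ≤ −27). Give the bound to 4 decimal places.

0.3057

Here σ² = 321 and t = 27, so σ² + t² = 1050.
Cantelli's bound: 321/1050 = 0.3057.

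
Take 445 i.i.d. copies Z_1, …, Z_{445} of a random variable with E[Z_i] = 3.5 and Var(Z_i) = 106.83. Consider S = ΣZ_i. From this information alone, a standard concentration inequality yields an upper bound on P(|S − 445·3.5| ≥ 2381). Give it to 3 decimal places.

0.008

With mean and variance of each term known, Chebyshev's inequality bounds the deviation of the sum (or sample mean).
Var(S) = n·Var(Z_i) = 445·106.83 = 47539.35.
Chebyshev: P(|S − 445·3.5| ≥ 2381) ≤ Var(S)/2381² = 47539.35/5669161 = 0.0084.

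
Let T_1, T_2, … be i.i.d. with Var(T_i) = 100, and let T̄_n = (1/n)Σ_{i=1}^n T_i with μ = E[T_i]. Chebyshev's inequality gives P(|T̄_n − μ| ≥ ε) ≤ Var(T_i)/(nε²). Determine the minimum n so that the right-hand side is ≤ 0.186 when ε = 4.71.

Require 100/(n·4.71²) ≤ 0.186, i.e. n ≥ 100/(0.186·4.71²) = 24.235.
The smallest integer n is 25.

25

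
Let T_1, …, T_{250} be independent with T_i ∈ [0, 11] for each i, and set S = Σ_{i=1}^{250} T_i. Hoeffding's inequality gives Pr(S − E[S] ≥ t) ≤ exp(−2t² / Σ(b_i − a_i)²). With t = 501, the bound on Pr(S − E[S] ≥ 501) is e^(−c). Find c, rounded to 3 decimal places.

16.595

Σ(b_i − a_i)² = 250·(11)² = 30250.
c = 2t²/30250 = 2·501²/30250 = 16.5951.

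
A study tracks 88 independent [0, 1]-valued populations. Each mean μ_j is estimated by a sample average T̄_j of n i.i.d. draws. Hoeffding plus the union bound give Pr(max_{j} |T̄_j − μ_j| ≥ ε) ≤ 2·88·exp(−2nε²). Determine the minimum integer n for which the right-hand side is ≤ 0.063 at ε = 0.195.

Need 2·88·exp(−2nε²) ≤ 0.063, i.e. exp(−2nε²) ≤ 0.063/176.
So 2nε² ≥ ln(176/0.063) = 7.935105.
Hence n ≥ 7.935105/(2·0.195²) = 104.341.
The smallest integer n is 105.

105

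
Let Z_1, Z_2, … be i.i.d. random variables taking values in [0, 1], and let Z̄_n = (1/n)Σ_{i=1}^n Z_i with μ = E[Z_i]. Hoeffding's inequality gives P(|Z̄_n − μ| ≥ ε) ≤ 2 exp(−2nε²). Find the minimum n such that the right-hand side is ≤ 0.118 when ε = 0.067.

Require 2·exp(−2nε²) ≤ 0.118, i.e. 2nε² ≥ ln(2/0.118) = 2.830218.
So n ≥ 2.830218 / (2·0.067²) = 315.239.
The smallest integer n is 316.

316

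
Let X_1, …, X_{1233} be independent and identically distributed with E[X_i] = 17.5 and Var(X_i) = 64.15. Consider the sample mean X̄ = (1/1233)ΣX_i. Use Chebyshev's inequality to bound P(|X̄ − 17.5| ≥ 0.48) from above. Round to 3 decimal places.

Var(X̄) = Var(X_i)/n = 64.15/1233 = 0.052028.
Chebyshev: P(|X̄ − 17.5| ≥ 0.48) ≤ Var(X̄)/(0.48)² = 64.15/(1233·0.48²) = 0.2258.

0.226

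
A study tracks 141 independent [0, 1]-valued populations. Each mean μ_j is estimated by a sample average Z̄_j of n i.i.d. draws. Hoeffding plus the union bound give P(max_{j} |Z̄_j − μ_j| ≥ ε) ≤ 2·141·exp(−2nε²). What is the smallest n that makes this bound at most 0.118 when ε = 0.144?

Need 2·141·exp(−2nε²) ≤ 0.118, i.e. exp(−2nε²) ≤ 0.118/282.
So 2nε² ≥ ln(282/0.118) = 7.778978.
Hence n ≥ 7.778978/(2·0.144²) = 187.572.
The smallest integer n is 188.

188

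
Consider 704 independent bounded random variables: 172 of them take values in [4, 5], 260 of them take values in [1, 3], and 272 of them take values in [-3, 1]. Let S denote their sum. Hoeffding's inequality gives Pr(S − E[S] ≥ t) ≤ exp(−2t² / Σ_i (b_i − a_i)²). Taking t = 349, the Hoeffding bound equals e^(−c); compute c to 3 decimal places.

Σ(b_i − a_i)² = 172·1² + 260·2² + 272·4² = 5564.
c = 2t² / 5564 = 2·349² / 5564 = 43.7818.

43.782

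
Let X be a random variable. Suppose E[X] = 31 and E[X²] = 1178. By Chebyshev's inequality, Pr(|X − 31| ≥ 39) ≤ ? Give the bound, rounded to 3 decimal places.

Var(X) = E[X²] − (E[X])² = 1178 − 961 = 217.
Chebyshev's inequality: Pr(|X − μ| ≥ t) ≤ Var(X)/t² = 217/1521 = 0.1427.

0.143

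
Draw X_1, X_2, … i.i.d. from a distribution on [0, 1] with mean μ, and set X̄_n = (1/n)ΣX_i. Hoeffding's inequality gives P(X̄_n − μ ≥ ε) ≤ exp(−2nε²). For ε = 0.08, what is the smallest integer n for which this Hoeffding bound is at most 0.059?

222

Require exp(−2nε²) ≤ 0.059, i.e. 2nε² ≥ ln(1/0.059) = 2.830218.
So n ≥ 2.830218 / (2·0.08²) = 221.111.
The smallest integer n is 222.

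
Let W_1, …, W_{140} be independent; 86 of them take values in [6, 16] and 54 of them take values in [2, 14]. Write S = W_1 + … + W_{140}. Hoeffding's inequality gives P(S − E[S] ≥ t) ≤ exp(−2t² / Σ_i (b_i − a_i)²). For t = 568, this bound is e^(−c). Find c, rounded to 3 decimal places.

Σ(b_i − a_i)² = 86·10² + 54·12² = 16376.
c = 2t² / 16376 = 2·568² / 16376 = 39.4021.

39.402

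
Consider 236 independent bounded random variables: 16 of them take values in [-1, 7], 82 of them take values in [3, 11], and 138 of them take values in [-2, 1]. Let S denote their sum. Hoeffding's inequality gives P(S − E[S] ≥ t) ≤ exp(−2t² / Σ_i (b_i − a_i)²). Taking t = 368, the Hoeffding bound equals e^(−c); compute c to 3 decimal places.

36.046

Σ(b_i − a_i)² = 16·8² + 82·8² + 138·3² = 7514.
c = 2t² / 7514 = 2·368² / 7514 = 36.0458.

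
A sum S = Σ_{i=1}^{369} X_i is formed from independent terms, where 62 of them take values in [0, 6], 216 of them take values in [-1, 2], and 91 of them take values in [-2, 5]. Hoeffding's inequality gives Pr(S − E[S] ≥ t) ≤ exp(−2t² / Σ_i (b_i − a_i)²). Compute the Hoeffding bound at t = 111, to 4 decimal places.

0.0576

Σ(b_i − a_i)² = 62·6² + 216·3² + 91·7² = 8635.
Exponent = 2·111² / 8635 = 2.85373.
Bound = exp(−2.85373) = 0.05763.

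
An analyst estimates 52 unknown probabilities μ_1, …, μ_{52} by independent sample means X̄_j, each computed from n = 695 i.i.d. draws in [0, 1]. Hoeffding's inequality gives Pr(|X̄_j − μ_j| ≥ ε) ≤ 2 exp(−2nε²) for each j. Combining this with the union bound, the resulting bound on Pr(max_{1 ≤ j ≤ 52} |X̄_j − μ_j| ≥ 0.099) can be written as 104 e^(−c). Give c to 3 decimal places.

13.623

Union bound over the 52 events: Pr(max_{1 ≤ j ≤ 52} |X̄_j − μ_j| ≥ 0.099) ≤ 52·2·exp(−2nε²) = 104 exp(−2·695·0.099²).
So c = 2·695·0.099² = 13.6234.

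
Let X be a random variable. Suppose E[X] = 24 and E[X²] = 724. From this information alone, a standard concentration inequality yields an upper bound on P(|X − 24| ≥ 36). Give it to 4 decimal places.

0.1142

The first two moments determine the variance, so Chebyshev's inequality is the sharpest standard bound available.
Var(X) = E[X²] − (E[X])² = 724 − 576 = 148.
Chebyshev's inequality: P(|X − μ| ≥ t) ≤ Var(X)/t² = 148/1296 = 0.1142.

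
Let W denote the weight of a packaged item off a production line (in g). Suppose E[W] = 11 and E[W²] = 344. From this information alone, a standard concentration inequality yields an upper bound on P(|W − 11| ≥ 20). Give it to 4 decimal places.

0.5575

The first two moments determine the variance, so Chebyshev's inequality is the sharpest standard bound available.
Var(W) = E[W²] − (E[W])² = 344 − 121 = 223.
Chebyshev's inequality: P(|W − μ| ≥ t) ≤ Var(W)/t² = 223/400 = 0.5575.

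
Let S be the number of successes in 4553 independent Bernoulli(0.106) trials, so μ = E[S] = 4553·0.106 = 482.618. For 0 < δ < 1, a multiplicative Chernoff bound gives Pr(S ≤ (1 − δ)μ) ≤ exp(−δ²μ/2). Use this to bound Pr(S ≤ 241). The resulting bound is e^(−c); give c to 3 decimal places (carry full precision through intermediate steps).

Write 241 = (1 − δ)μ, so δ = 1 − 241/482.618 = 0.5006403…
Then the exponent is δ²μ/2 = (μ − 241)²/(2μ) = 60.481849.

60.482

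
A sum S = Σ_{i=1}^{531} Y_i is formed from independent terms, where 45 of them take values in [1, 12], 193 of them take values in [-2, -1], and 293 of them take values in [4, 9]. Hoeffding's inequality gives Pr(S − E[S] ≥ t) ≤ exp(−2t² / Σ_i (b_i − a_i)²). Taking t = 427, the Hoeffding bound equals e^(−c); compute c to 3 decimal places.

28.131

Σ(b_i − a_i)² = 45·11² + 193·1² + 293·5² = 12963.
c = 2t² / 12963 = 2·427² / 12963 = 28.1307.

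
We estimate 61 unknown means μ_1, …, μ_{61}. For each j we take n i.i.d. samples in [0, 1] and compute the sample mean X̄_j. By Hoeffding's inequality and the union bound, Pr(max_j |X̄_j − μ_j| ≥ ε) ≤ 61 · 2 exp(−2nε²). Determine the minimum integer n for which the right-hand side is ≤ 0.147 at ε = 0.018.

10373

Need 2·61·exp(−2nε²) ≤ 0.147, i.e. exp(−2nε²) ≤ 0.147/122.
So 2nε² ≥ ln(122/0.147) = 6.721344.
Hence n ≥ 6.721344/(2·0.018²) = 10372.444.
The smallest integer n is 10373.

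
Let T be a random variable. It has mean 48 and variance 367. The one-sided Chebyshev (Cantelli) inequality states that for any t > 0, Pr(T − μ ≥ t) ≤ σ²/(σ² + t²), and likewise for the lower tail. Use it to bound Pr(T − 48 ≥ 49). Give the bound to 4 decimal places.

0.1326

Here σ² = 367 and t = 49, so σ² + t² = 2768.
Cantelli's bound: 367/2768 = 0.1326.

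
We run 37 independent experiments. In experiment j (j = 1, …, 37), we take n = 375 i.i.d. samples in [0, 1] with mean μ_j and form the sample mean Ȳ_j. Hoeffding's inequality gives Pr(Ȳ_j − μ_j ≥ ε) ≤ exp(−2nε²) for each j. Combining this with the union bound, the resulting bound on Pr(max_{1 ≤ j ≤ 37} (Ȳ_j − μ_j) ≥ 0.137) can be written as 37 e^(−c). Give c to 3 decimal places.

14.077

Union bound over the 37 events: Pr(max_{1 ≤ j ≤ 37} (Ȳ_j − μ_j) ≥ 0.137) ≤ 37·exp(−2nε²) = 37 exp(−2·375·0.137²).
So c = 2·375·0.137² = 14.0768.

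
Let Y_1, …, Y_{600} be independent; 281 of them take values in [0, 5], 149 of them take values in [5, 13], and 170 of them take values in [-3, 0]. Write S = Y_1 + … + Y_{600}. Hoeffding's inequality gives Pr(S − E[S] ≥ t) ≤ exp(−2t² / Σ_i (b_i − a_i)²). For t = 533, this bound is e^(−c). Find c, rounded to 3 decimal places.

Σ(b_i − a_i)² = 281·5² + 149·8² + 170·3² = 18091.
c = 2t² / 18091 = 2·533² / 18091 = 31.4067.

31.407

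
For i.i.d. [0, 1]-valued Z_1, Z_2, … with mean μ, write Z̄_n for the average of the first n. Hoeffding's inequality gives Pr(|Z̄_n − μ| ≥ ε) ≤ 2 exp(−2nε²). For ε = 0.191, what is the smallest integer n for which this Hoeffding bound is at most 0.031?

58

Require 2·exp(−2nε²) ≤ 0.031, i.e. 2nε² ≥ ln(2/0.031) = 4.166915.
So n ≥ 4.166915 / (2·0.191²) = 57.111.
The smallest integer n is 58.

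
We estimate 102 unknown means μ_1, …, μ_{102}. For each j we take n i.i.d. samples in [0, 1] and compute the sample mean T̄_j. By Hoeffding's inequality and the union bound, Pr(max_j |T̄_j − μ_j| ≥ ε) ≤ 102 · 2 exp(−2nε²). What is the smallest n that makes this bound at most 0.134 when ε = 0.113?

Need 2·102·exp(−2nε²) ≤ 0.134, i.e. exp(−2nε²) ≤ 0.134/204.
So 2nε² ≥ ln(204/0.134) = 7.328035.
Hence n ≥ 7.328035/(2·0.113²) = 286.946.
The smallest integer n is 287.

287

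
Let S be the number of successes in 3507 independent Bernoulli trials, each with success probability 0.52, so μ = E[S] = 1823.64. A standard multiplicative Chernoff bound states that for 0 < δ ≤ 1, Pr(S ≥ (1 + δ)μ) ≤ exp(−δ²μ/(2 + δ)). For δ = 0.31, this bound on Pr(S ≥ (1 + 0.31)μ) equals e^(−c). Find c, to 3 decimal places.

75.867

c = δ²μ/(2 + δ) = 0.31²·1823.64/(2 + 0.31) = 75.8666.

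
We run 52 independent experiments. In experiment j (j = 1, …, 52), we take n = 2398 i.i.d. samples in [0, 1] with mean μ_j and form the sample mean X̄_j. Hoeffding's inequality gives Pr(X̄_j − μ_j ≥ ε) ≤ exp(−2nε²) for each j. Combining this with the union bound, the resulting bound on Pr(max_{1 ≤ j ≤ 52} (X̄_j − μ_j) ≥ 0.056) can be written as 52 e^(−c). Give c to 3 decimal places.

15.040

Union bound over the 52 events: Pr(max_{1 ≤ j ≤ 52} (X̄_j − μ_j) ≥ 0.056) ≤ 52·exp(−2nε²) = 52 exp(−2·2398·0.056²).
So c = 2·2398·0.056² = 15.0403.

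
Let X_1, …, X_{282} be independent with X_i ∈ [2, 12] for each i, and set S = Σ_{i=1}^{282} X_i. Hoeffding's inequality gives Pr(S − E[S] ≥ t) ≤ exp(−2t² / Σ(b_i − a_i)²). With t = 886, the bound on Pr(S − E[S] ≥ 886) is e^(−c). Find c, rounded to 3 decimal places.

Σ(b_i − a_i)² = 282·(10)² = 28200.
c = 2t²/28200 = 2·886²/28200 = 55.6735.

55.673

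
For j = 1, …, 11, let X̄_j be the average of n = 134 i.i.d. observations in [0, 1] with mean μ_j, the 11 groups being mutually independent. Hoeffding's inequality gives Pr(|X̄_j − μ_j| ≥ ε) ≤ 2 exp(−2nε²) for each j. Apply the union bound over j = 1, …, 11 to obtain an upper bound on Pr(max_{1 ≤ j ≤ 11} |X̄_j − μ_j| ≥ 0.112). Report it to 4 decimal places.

0.7628

Per-experiment Hoeffding bound: 2·exp(−2·134·0.112²) = 2·exp(−3.36179) = 0.069346.
Union bound over 11 events: 11·0.069346 = 0.76281.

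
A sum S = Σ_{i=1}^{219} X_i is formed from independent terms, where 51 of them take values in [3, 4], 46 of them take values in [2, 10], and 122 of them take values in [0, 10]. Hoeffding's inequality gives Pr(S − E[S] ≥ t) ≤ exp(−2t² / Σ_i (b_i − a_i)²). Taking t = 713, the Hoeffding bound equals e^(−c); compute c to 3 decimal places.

Σ(b_i − a_i)² = 51·1² + 46·8² + 122·10² = 15195.
c = 2t² / 15195 = 2·713² / 15195 = 66.9127.

66.913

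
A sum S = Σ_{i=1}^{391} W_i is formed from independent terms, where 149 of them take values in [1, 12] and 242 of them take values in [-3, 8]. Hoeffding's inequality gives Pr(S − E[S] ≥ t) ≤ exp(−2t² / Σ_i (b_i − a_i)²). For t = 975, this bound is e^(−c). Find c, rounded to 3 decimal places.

40.186

Σ(b_i − a_i)² = 149·11² + 242·11² = 47311.
c = 2t² / 47311 = 2·975² / 47311 = 40.1862.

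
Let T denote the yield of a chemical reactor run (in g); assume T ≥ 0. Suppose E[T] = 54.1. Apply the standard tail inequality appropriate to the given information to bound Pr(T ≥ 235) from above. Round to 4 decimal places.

Only the mean of a non-negative variable is known, so Markov's inequality is the applicable tail bound.
Markov's inequality: for a non-negative random variable, Pr(T ≥ a) ≤ E[T]/a.
Here E[T] = 54.1 and a = 235, so the bound is 54.1/235 = 0.2302.

0.2302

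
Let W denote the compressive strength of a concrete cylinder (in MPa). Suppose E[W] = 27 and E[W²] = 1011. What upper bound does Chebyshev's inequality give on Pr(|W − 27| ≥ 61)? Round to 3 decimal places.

Var(W) = E[W²] − (E[W])² = 1011 − 729 = 282.
Chebyshev's inequality: Pr(|W − μ| ≥ t) ≤ Var(W)/t² = 282/3721 = 0.0758.

0.076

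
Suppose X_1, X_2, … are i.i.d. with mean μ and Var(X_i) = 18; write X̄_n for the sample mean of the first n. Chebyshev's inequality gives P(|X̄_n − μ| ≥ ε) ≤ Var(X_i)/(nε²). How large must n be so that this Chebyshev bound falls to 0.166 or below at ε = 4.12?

7

Require 18/(n·4.12²) ≤ 0.166, i.e. n ≥ 18/(0.166·4.12²) = 6.388.
The smallest integer n is 7.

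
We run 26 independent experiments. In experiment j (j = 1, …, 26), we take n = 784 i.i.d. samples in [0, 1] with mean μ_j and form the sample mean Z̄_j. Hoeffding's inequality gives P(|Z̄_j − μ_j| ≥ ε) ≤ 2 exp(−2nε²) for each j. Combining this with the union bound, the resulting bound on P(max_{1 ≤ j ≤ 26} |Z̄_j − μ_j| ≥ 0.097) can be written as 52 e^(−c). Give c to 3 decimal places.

14.753

Union bound over the 26 events: P(max_{1 ≤ j ≤ 26} |Z̄_j − μ_j| ≥ 0.097) ≤ 26·2·exp(−2nε²) = 52 exp(−2·784·0.097²).
So c = 2·784·0.097² = 14.7533.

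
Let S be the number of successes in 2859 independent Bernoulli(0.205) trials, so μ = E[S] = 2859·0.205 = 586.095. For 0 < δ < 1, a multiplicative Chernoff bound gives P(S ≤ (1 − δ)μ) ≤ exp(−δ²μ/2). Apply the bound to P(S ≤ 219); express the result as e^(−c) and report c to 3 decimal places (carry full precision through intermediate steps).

Write 219 = (1 − δ)μ, so δ = 1 − 219/586.095 = 0.6263404…
Then the exponent is δ²μ/2 = (μ − 219)²/(2μ) = 114.963222.

114.963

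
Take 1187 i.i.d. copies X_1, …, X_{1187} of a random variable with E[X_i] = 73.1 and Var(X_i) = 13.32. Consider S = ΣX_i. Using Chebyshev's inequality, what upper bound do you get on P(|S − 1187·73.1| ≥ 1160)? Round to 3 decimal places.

Var(S) = n·Var(X_i) = 1187·13.32 = 15810.84.
Chebyshev: P(|S − 1187·73.1| ≥ 1160) ≤ Var(S)/1160² = 15810.84/1345600 = 0.0118.

0.012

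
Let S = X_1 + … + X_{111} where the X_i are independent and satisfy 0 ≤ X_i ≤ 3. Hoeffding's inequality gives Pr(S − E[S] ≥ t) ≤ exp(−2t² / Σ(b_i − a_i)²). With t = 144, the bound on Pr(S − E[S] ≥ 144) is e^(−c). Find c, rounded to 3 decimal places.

Σ(b_i − a_i)² = 111·(3)² = 999.
c = 2t²/999 = 2·144²/999 = 41.5135.

41.514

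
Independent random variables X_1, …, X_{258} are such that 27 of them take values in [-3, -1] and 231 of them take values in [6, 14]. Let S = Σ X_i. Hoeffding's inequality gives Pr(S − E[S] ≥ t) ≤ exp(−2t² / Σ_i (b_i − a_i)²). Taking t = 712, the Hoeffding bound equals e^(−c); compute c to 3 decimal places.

Σ(b_i − a_i)² = 27·2² + 231·8² = 14892.
c = 2t² / 14892 = 2·712² / 14892 = 68.0827.

68.083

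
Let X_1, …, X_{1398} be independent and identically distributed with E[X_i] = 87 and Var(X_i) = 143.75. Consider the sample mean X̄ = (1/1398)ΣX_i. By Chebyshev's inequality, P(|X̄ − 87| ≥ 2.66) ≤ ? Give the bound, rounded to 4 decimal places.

0.0145

Var(X̄) = Var(X_i)/n = 143.75/1398 = 0.10283.
Chebyshev: P(|X̄ − 87| ≥ 2.66) ≤ Var(X̄)/(2.66)² = 143.75/(1398·2.66²) = 0.0145.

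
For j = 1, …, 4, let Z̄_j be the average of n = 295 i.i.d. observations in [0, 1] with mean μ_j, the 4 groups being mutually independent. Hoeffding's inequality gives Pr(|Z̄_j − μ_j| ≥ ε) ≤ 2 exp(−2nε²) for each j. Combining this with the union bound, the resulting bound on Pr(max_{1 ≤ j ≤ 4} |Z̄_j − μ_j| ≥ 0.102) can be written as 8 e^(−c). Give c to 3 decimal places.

6.138

Union bound over the 4 events: Pr(max_{1 ≤ j ≤ 4} |Z̄_j − μ_j| ≥ 0.102) ≤ 4·2·exp(−2nε²) = 8 exp(−2·295·0.102²).
So c = 2·295·0.102² = 6.1384.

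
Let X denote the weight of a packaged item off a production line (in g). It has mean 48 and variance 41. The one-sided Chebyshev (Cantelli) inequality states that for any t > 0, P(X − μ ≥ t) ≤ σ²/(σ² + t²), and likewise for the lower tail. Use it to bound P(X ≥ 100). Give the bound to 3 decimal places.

Here σ² = 41 and t = 52, so σ² + t² = 2745.
Cantelli's bound: 41/2745 = 0.0149.

0.015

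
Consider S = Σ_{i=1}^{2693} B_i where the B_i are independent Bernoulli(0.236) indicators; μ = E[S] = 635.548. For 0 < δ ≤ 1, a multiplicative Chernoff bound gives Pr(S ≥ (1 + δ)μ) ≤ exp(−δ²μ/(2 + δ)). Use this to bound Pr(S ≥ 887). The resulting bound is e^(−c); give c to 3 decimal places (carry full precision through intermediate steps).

Write 887 = (1 + δ)μ, so δ = 887/635.548 − 1 = 0.395646…
Then the exponent is δ²μ/(2 + δ) = (887 − μ)² / (μ·(2 + δ)) = 41.527826.

41.528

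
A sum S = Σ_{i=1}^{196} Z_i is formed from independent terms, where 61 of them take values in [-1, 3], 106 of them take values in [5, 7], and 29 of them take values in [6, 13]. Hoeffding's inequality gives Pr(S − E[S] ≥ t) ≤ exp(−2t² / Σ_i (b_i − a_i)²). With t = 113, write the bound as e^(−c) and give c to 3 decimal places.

Σ(b_i − a_i)² = 61·4² + 106·2² + 29·7² = 2821.
c = 2t² / 2821 = 2·113² / 2821 = 9.0528.

9.053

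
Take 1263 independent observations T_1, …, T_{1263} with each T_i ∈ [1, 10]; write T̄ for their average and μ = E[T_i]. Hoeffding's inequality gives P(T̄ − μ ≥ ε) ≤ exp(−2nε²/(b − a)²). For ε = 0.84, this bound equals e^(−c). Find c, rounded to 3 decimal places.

22.004

c = 2nε²/(b − a)² = 2·1263·0.84² / 9² = 22.0043.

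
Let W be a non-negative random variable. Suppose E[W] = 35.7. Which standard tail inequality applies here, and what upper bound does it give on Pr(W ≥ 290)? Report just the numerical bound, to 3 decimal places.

Only the mean of a non-negative variable is known, so Markov's inequality is the applicable tail bound.
Markov's inequality: for a non-negative random variable, Pr(W ≥ a) ≤ E[W]/a.
Here E[W] = 35.7 and a = 290, so the bound is 35.7/290 = 0.1231.

0.123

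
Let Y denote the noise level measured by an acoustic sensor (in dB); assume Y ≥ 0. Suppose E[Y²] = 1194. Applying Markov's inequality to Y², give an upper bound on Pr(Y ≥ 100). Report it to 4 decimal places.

Since Y ≥ 0, the event {Y ≥ 100} is the same as {Y² ≥ 10000}.
Markov's inequality applied to Y² gives Pr(Y² ≥ 10000) ≤ E[Y²]/10000 = 1194/10000 = 0.1194.

0.1194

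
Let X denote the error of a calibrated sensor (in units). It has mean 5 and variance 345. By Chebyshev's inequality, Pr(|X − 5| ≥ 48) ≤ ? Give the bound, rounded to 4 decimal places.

0.1497

Chebyshev: Pr(|X − μ| ≥ t) ≤ Var(X)/t².
Bound = 345 / 2304 = 0.1497.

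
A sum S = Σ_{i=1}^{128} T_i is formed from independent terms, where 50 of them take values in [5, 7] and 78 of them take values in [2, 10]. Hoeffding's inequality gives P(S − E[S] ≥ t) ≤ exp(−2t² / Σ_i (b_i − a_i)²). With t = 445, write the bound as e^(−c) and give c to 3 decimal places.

76.281

Σ(b_i − a_i)² = 50·2² + 78·8² = 5192.
c = 2t² / 5192 = 2·445² / 5192 = 76.2808.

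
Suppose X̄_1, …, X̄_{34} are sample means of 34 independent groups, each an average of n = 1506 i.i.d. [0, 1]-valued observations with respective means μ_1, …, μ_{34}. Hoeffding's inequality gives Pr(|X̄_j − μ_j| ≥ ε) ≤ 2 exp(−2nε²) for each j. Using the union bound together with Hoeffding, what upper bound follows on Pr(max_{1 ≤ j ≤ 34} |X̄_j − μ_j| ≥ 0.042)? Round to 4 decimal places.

0.3350

Per-experiment Hoeffding bound: 2·exp(−2·1506·0.042²) = 2·exp(−5.31317) = 0.0098526.
Union bound over 34 events: 34·0.0098526 = 0.33499.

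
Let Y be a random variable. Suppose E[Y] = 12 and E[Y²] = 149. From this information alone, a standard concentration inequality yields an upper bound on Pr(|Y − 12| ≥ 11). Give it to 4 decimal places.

0.0413

The first two moments determine the variance, so Chebyshev's inequality is the sharpest standard bound available.
Var(Y) = E[Y²] − (E[Y])² = 149 − 144 = 5.
Chebyshev's inequality: Pr(|Y − μ| ≥ t) ≤ Var(Y)/t² = 5/121 = 0.0413.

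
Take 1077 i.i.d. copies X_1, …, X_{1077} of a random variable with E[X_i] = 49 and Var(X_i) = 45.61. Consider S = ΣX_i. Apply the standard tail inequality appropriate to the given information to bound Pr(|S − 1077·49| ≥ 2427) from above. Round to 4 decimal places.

0.0083

With mean and variance of each term known, Chebyshev's inequality bounds the deviation of the sum (or sample mean).
Var(S) = n·Var(X_i) = 1077·45.61 = 49121.97.
Chebyshev: Pr(|S − 1077·49| ≥ 2427) ≤ Var(S)/2427² = 49121.97/5890329 = 0.0083.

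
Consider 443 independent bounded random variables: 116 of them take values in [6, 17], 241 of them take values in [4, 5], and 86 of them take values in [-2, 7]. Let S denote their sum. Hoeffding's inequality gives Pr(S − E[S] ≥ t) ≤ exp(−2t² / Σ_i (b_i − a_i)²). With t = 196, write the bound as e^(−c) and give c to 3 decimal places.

3.617

Σ(b_i − a_i)² = 116·11² + 241·1² + 86·9² = 21243.
c = 2t² / 21243 = 2·196² / 21243 = 3.6168.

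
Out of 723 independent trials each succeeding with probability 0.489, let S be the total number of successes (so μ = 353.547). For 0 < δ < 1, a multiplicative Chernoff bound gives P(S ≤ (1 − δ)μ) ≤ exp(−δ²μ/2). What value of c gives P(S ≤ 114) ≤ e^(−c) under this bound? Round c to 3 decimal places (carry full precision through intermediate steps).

81.153

Write 114 = (1 − δ)μ, so δ = 1 − 114/353.547 = 0.6775535…
Then the exponent is δ²μ/2 = (μ − 114)²/(2μ) = 81.152952.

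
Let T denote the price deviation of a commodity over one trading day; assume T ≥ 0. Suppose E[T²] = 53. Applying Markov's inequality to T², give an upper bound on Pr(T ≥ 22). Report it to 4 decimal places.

0.1095

Since T ≥ 0, the event {T ≥ 22} is the same as {T² ≥ 484}.
Markov's inequality applied to T² gives Pr(T² ≥ 484) ≤ E[T²]/484 = 53/484 = 0.1095.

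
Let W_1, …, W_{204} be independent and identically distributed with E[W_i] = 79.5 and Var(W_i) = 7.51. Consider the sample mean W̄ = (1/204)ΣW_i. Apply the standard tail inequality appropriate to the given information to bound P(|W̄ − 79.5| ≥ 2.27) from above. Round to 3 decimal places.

With mean and variance of each term known, Chebyshev's inequality bounds the deviation of the sum (or sample mean).
Var(W̄) = Var(W_i)/n = 7.51/204 = 0.036814.
Chebyshev: P(|W̄ − 79.5| ≥ 2.27) ≤ Var(W̄)/(2.27)² = 7.51/(204·2.27²) = 0.0071.

0.007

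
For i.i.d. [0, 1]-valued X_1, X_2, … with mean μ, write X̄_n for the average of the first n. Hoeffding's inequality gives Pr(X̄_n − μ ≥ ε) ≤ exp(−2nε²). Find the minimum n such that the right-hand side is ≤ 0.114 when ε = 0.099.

Require exp(−2nε²) ≤ 0.114, i.e. 2nε² ≥ ln(1/0.114) = 2.171557.
So n ≥ 2.171557 / (2·0.099²) = 110.782.
The smallest integer n is 111.

111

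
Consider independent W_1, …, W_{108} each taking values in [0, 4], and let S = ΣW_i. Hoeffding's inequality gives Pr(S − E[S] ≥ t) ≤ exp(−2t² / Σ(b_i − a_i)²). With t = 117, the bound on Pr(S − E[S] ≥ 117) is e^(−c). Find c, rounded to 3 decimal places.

15.844

Σ(b_i − a_i)² = 108·(4)² = 1728.
c = 2t²/1728 = 2·117²/1728 = 15.8438.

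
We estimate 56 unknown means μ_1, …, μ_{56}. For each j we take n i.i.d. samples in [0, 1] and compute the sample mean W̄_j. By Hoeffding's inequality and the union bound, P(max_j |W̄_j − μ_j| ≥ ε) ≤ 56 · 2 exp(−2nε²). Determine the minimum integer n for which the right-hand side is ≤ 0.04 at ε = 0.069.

834

Need 2·56·exp(−2nε²) ≤ 0.04, i.e. exp(−2nε²) ≤ 0.04/112.
So 2nε² ≥ ln(112/0.04) = 7.937375.
Hence n ≥ 7.937375/(2·0.069²) = 833.583.
The smallest integer n is 834.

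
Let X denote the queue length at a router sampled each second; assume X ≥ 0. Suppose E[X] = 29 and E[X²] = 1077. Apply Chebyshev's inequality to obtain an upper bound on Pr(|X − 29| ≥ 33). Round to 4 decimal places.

Var(X) = E[X²] − (E[X])² = 1077 − 841 = 236.
Chebyshev's inequality: Pr(|X − μ| ≥ t) ≤ Var(X)/t² = 236/1089 = 0.2167.

0.2167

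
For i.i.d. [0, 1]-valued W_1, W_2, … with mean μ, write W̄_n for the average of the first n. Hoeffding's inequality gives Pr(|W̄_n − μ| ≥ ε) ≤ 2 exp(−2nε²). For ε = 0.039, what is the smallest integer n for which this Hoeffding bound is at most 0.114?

Require 2·exp(−2nε²) ≤ 0.114, i.e. 2nε² ≥ ln(2/0.114) = 2.864704.
So n ≥ 2.864704 / (2·0.039²) = 941.717.
The smallest integer n is 942.

942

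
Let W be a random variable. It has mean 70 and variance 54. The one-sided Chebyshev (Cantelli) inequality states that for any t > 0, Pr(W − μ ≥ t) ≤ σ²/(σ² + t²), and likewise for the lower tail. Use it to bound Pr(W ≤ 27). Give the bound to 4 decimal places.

Here σ² = 54 and t = 43, so σ² + t² = 1903.
Cantelli's bound: 54/1903 = 0.0284.

0.0284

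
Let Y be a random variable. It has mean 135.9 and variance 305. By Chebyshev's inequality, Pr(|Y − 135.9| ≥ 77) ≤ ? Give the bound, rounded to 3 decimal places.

0.051

Chebyshev: Pr(|Y − μ| ≥ t) ≤ Var(Y)/t².
Bound = 305 / 5929 = 0.0514.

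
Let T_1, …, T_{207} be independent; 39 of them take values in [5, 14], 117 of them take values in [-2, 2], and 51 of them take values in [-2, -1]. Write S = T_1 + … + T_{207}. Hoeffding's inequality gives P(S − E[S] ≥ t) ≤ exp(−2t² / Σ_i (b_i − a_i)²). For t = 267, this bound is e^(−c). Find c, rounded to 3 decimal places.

Σ(b_i − a_i)² = 39·9² + 117·4² + 51·1² = 5082.
c = 2t² / 5082 = 2·267² / 5082 = 28.0555.

28.055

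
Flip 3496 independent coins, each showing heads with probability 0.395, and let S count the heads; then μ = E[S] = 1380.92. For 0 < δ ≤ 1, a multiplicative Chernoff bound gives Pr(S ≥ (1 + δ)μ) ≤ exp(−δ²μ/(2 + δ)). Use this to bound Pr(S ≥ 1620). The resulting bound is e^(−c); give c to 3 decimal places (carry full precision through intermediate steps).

Write 1620 = (1 + δ)μ, so δ = 1620/1380.92 − 1 = 0.173131…
Then the exponent is δ²μ/(2 + δ) = (1620 − μ)² / (μ·(2 + δ)) = 19.047241.

19.047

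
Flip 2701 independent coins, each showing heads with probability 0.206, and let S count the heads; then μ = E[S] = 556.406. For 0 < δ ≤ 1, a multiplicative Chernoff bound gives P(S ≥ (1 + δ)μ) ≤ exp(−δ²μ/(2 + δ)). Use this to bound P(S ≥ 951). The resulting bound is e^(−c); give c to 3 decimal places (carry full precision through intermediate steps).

Write 951 = (1 + δ)μ, so δ = 951/556.406 − 1 = 0.7091836…
Then the exponent is δ²μ/(2 + δ) = (951 − μ)² / (μ·(2 + δ)) = 103.292958.

103.293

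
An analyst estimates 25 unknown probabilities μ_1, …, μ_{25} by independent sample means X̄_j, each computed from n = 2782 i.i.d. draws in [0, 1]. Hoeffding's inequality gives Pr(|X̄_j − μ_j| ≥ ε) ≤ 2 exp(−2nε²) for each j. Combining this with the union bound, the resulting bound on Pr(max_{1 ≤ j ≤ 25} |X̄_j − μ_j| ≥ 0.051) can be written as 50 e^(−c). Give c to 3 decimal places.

Union bound over the 25 events: Pr(max_{1 ≤ j ≤ 25} |X̄_j − μ_j| ≥ 0.051) ≤ 25·2·exp(−2nε²) = 50 exp(−2·2782·0.051²).
So c = 2·2782·0.051² = 14.4720.

14.472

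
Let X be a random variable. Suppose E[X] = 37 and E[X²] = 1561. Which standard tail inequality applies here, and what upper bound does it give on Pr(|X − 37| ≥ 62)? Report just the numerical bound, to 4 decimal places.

The first two moments determine the variance, so Chebyshev's inequality is the sharpest standard bound available.
Var(X) = E[X²] − (E[X])² = 1561 − 1369 = 192.
Chebyshev's inequality: Pr(|X − μ| ≥ t) ≤ Var(X)/t² = 192/3844 = 0.0499.

0.0499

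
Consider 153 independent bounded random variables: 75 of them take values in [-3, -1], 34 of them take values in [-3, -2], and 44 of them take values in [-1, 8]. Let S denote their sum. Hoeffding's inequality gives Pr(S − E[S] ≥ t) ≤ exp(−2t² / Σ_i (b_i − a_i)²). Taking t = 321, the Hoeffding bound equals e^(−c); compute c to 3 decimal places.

Σ(b_i − a_i)² = 75·2² + 34·1² + 44·9² = 3898.
c = 2t² / 3898 = 2·321² / 3898 = 52.8687.

52.869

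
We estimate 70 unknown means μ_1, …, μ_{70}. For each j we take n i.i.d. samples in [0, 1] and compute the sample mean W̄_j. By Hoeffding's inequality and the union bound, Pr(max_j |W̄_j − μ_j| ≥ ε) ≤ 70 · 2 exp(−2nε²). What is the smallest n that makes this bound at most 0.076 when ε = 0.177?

120

Need 2·70·exp(−2nε²) ≤ 0.076, i.e. exp(−2nε²) ≤ 0.076/140.
So 2nε² ≥ ln(140/0.076) = 7.518664.
Hence n ≥ 7.518664/(2·0.177²) = 119.995.
The smallest integer n is 120.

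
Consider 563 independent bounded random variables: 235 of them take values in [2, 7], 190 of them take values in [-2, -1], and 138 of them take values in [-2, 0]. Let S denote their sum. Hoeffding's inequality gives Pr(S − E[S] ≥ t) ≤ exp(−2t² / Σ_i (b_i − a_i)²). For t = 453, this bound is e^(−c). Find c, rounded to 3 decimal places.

62.025

Σ(b_i − a_i)² = 235·5² + 190·1² + 138·2² = 6617.
c = 2t² / 6617 = 2·453² / 6617 = 62.0248.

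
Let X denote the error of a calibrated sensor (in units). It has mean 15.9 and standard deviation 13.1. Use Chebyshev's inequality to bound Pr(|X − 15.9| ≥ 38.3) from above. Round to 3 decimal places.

Chebyshev: Pr(|X − μ| ≥ t) ≤ Var(X)/t².
Var(X) = σ² = 13.1² = 171.61.
Bound = 171.61 / 1466.89 = 0.1170.

0.117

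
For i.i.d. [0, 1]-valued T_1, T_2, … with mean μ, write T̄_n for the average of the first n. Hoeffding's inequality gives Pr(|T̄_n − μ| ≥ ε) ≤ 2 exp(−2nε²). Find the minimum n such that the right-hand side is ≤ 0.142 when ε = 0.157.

Require 2·exp(−2nε²) ≤ 0.142, i.e. 2nε² ≥ ln(2/0.142) = 2.645075.
So n ≥ 2.645075 / (2·0.157²) = 53.655.
The smallest integer n is 54.

54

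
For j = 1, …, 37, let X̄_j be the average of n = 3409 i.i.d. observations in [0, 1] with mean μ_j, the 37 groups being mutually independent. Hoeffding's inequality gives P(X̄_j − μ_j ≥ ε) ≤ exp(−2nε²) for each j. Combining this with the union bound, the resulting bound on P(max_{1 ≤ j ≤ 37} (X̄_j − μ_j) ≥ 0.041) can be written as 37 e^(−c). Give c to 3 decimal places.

Union bound over the 37 events: P(max_{1 ≤ j ≤ 37} (X̄_j − μ_j) ≥ 0.041) ≤ 37·exp(−2nε²) = 37 exp(−2·3409·0.041²).
So c = 2·3409·0.041² = 11.4611.

11.461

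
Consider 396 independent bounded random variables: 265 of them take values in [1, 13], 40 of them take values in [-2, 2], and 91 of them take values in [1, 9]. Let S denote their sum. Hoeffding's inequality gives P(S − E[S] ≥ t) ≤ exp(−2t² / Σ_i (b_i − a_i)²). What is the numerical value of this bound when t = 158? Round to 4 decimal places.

0.3267

Σ(b_i − a_i)² = 265·12² + 40·4² + 91·8² = 44624.
Exponent = 2·158² / 44624 = 1.11886.
Bound = exp(−1.11886) = 0.32665.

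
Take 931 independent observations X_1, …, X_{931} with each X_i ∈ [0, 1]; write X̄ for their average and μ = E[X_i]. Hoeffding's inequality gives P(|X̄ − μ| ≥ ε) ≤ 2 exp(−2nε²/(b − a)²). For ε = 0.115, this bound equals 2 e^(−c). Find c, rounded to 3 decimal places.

c = 2nε²/(b − a)² = 2·931·0.115² / 1² = 24.6249.

24.625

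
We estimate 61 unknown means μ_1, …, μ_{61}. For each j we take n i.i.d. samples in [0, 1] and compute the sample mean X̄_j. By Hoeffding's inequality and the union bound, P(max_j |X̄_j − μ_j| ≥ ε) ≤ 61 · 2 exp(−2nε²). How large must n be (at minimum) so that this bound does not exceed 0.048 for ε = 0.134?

Need 2·61·exp(−2nε²) ≤ 0.048, i.e. exp(−2nε²) ≤ 0.048/122.
So 2nε² ≥ ln(122/0.048) = 7.840575.
Hence n ≥ 7.840575/(2·0.134²) = 218.327.
The smallest integer n is 219.

219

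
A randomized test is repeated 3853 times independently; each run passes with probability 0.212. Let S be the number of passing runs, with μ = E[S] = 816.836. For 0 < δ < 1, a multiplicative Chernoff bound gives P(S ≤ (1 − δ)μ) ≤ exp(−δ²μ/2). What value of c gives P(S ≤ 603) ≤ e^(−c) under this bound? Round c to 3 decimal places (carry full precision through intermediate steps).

27.990

Write 603 = (1 − δ)μ, so δ = 1 − 603/816.836 = 0.2617857…
Then the exponent is δ²μ/2 = (μ − 603)²/(2μ) = 27.989606.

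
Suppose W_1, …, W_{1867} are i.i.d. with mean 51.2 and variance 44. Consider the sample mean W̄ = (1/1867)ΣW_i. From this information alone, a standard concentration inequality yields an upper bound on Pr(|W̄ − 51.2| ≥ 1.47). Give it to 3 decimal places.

With mean and variance of each term known, Chebyshev's inequality bounds the deviation of the sum (or sample mean).
Var(W̄) = Var(W_i)/n = 44/1867 = 0.023567.
Chebyshev: Pr(|W̄ − 51.2| ≥ 1.47) ≤ Var(W̄)/(1.47)² = 44/(1867·1.47²) = 0.0109.

0.011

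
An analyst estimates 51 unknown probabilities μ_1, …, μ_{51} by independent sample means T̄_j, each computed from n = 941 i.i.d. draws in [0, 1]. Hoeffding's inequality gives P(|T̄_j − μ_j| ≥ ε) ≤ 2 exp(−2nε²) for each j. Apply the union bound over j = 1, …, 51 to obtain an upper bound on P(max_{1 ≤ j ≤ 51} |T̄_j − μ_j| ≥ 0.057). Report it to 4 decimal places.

0.2255

Per-experiment Hoeffding bound: 2·exp(−2·941·0.057²) = 2·exp(−6.11462) = 0.0044206.
Union bound over 51 events: 51·0.0044206 = 0.22545.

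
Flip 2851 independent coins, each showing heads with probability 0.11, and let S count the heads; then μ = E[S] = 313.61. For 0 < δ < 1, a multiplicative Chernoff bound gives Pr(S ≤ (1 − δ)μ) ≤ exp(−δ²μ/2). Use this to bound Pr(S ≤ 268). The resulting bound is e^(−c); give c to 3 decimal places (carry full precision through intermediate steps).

3.317

Write 268 = (1 − δ)μ, so δ = 1 − 268/313.61 = 0.1454354…
Then the exponent is δ²μ/2 = (μ − 268)²/(2μ) = 3.316655.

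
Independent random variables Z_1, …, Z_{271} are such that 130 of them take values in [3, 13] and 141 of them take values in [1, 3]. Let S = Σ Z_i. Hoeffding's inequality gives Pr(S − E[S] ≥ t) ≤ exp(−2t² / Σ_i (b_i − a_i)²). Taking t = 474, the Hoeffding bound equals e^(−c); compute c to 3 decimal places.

Σ(b_i − a_i)² = 130·10² + 141·2² = 13564.
c = 2t² / 13564 = 2·474² / 13564 = 33.1283.

33.128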